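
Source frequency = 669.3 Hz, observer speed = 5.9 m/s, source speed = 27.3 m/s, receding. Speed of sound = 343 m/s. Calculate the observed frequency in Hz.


Given values:
  f_s = 669.3 Hz, v_o = 5.9 m/s, v_s = 27.3 m/s
  Direction: receding
Formula: f_o = f_s * (c - v_o) / (c + v_s)
Numerator: c - v_o = 343 - 5.9 = 337.1
Denominator: c + v_s = 343 + 27.3 = 370.3
f_o = 669.3 * 337.1 / 370.3 = 609.29

609.29 Hz


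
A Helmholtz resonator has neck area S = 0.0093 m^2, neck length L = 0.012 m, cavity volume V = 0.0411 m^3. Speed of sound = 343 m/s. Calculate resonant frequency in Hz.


Given values:
  S = 0.0093 m^2, L = 0.012 m, V = 0.0411 m^3, c = 343 m/s
Formula: f = (c / (2*pi)) * sqrt(S / (V * L))
Compute V * L = 0.0411 * 0.012 = 0.0004932
Compute S / (V * L) = 0.0093 / 0.0004932 = 18.8564
Compute sqrt(18.8564) = 4.342396
Compute c / (2*pi) = 343 / 6.283185 = 54.590148
f = 54.590148 * 4.342396 = 237.05

237.05 Hz


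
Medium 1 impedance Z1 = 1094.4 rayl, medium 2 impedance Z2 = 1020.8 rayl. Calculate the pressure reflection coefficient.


Given values:
  Z1 = 1094.4 rayl, Z2 = 1020.8 rayl
Formula: R = (Z2 - Z1) / (Z2 + Z1)
Numerator: Z2 - Z1 = 1020.8 - 1094.4 = -73.6
Denominator: Z2 + Z1 = 1020.8 + 1094.4 = 2115.2
R = -73.6 / 2115.2 = -0.0348

-0.0348


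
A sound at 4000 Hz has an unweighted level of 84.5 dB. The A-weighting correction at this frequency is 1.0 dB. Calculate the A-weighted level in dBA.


Given values:
  SPL = 84.5 dB
  A-weighting at 4000 Hz = 1.0 dB
Formula: L_A = SPL + A_weight
L_A = 84.5 + (1.0)
L_A = 85.5

85.5 dBA


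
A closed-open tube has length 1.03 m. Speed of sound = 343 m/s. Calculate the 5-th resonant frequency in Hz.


Given values:
  Tube type: closed-open, L = 1.03 m, c = 343 m/s, n = 5
Formula: f_n = (2n - 1) * c / (4 * L)
Compute 2n - 1 = 2*5 - 1 = 9
Compute 4 * L = 4 * 1.03 = 4.12
f = 9 * 343 / 4.12
f = 749.27

749.27 Hz


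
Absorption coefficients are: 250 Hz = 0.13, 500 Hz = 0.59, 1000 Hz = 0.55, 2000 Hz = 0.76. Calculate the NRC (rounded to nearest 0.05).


Given values:
  a_250 = 0.13, a_500 = 0.59
  a_1000 = 0.55, a_2000 = 0.76
Formula: NRC = (a250 + a500 + a1000 + a2000) / 4
Sum = 0.13 + 0.59 + 0.55 + 0.76 = 2.03
NRC = 2.03 / 4 = 0.5075
Rounded to nearest 0.05: 0.5

0.5


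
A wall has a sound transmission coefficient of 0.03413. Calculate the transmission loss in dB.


Given values:
  tau = 0.03413
Formula: TL = 10 * log10(1 / tau)
Compute 1 / tau = 1 / 0.03413 = 29.2997
Compute log10(29.2997) = 1.466863
TL = 10 * 1.466863 = 14.67

14.67 dB


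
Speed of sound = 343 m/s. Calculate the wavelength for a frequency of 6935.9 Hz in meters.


Given values:
  c = 343 m/s, f = 6935.9 Hz
Formula: lambda = c / f
lambda = 343 / 6935.9
lambda = 0.0495

0.0495 m


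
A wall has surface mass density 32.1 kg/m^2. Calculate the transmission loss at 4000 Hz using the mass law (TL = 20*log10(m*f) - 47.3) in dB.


Given values:
  m = 32.1 kg/m^2, f = 4000 Hz
Formula: TL = 20 * log10(m * f) - 47.3
Compute m * f = 32.1 * 4000 = 128400.0
Compute log10(128400.0) = 5.108565
Compute 20 * 5.108565 = 102.1713
TL = 102.1713 - 47.3 = 54.87

54.87 dB


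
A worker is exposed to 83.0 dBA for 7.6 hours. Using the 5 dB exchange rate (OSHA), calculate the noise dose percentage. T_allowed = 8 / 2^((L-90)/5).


Given values:
  L = 83.0 dBA, T = 7.6 hours
Formula: T_allowed = 8 / 2^((L - 90) / 5)
Compute exponent: (83.0 - 90) / 5 = -1.4
Compute 2^(-1.4) = 0.378929
T_allowed = 8 / 0.378929 = 21.112134 hours
Dose = (T / T_allowed) * 100
Dose = (7.6 / 21.112134) * 100 = 36.0

36.0 %


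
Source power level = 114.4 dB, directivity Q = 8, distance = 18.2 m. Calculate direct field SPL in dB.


Given values:
  Lw = 114.4 dB, Q = 8, r = 18.2 m
Formula: SPL = Lw + 10 * log10(Q / (4 * pi * r^2))
Compute 4 * pi * r^2 = 4 * pi * 18.2^2 = 4162.4846
Compute Q / denom = 8 / 4162.4846 = 0.00192193
Compute 10 * log10(0.00192193) = -27.1626
SPL = 114.4 + (-27.1626) = 87.24

87.24 dB


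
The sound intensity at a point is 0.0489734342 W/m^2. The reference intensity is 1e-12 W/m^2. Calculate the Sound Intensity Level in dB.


Given values:
  I = 0.0489734342 W/m^2
  I_ref = 1e-12 W/m^2
Formula: SIL = 10 * log10(I / I_ref)
Compute ratio: I / I_ref = 48973434200
Compute log10: log10(48973434200) = 10.689961
Multiply: SIL = 10 * 10.689961 = 106.9

106.9 dB


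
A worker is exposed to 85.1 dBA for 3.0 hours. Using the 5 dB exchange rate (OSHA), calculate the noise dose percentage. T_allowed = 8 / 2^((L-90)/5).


Given values:
  L = 85.1 dBA, T = 3.0 hours
Formula: T_allowed = 8 / 2^((L - 90) / 5)
Compute exponent: (85.1 - 90) / 5 = -0.98
Compute 2^(-0.98) = 0.50698
T_allowed = 8 / 0.50698 = 15.779715 hours
Dose = (T / T_allowed) * 100
Dose = (3.0 / 15.779715) * 100 = 19.01

19.01 %


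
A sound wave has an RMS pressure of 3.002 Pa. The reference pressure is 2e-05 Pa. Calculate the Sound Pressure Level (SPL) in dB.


Given values:
  p = 3.002 Pa
  p_ref = 2e-05 Pa
Formula: SPL = 20 * log10(p / p_ref)
Compute ratio: p / p_ref = 3.002 / 2e-05 = 150100
Compute log10: log10(150100) = 5.176381
Multiply: SPL = 20 * 5.176381 = 103.53

103.53 dB


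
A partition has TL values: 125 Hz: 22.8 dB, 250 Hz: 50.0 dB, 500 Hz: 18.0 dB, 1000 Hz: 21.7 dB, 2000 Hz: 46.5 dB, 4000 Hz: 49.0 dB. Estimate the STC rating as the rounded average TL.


Given TL values at each frequency:
  125 Hz: 22.8 dB
  250 Hz: 50.0 dB
  500 Hz: 18.0 dB
  1000 Hz: 21.7 dB
  2000 Hz: 46.5 dB
  4000 Hz: 49.0 dB
Formula: STC ~ round(average of TL values)
Sum = 22.8 + 50.0 + 18.0 + 21.7 + 46.5 + 49.0 = 208.0
Average = 208.0 / 6 = 34.67
Rounded: 35

35


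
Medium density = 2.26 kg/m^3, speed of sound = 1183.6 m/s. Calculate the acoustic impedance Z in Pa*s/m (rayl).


Given values:
  rho = 2.26 kg/m^3
  c = 1183.6 m/s
Formula: Z = rho * c
Z = 2.26 * 1183.6
Z = 2674.94

2674.94 rayl


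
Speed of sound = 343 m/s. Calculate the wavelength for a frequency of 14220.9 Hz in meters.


Given values:
  c = 343 m/s, f = 14220.9 Hz
Formula: lambda = c / f
lambda = 343 / 14220.9
lambda = 0.0241

0.0241 m


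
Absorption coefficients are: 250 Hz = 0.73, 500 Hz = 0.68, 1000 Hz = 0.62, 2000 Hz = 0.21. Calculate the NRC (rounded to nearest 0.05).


Given values:
  a_250 = 0.73, a_500 = 0.68
  a_1000 = 0.62, a_2000 = 0.21
Formula: NRC = (a250 + a500 + a1000 + a2000) / 4
Sum = 0.73 + 0.68 + 0.62 + 0.21 = 2.24
NRC = 2.24 / 4 = 0.56
Rounded to nearest 0.05: 0.55

0.55


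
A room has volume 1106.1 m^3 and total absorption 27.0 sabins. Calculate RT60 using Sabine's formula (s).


Given values:
  V = 1106.1 m^3
  A = 27.0 sabins
Formula: RT60 = 0.161 * V / A
Numerator: 0.161 * 1106.1 = 178.0821
RT60 = 178.0821 / 27.0 = 6.596

6.596 s


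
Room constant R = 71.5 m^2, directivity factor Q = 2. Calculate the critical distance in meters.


Given values:
  R = 71.5 m^2, Q = 2
Formula: d_c = 0.141 * sqrt(Q * R)
Compute Q * R = 2 * 71.5 = 143.0
Compute sqrt(143.0) = 11.9583
d_c = 0.141 * 11.9583 = 1.686

1.686 m


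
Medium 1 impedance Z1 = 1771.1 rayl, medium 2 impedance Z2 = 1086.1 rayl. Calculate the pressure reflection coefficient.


Given values:
  Z1 = 1771.1 rayl, Z2 = 1086.1 rayl
Formula: R = (Z2 - Z1) / (Z2 + Z1)
Numerator: Z2 - Z1 = 1086.1 - 1771.1 = -685.0
Denominator: Z2 + Z1 = 1086.1 + 1771.1 = 2857.2
R = -685.0 / 2857.2 = -0.2397

-0.2397


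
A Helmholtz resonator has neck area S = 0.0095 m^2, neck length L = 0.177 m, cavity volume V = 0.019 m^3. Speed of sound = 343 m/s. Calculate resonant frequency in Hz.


Given values:
  S = 0.0095 m^2, L = 0.177 m, V = 0.019 m^3, c = 343 m/s
Formula: f = (c / (2*pi)) * sqrt(S / (V * L))
Compute V * L = 0.019 * 0.177 = 0.003363
Compute S / (V * L) = 0.0095 / 0.003363 = 2.8249
Compute sqrt(2.8249) = 1.680744
Compute c / (2*pi) = 343 / 6.283185 = 54.590148
f = 54.590148 * 1.680744 = 91.75

91.75 Hz


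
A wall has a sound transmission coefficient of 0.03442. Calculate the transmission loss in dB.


Given values:
  tau = 0.03442
Formula: TL = 10 * log10(1 / tau)
Compute 1 / tau = 1 / 0.03442 = 29.0529
Compute log10(29.0529) = 1.463189
TL = 10 * 1.463189 = 14.63

14.63 dB


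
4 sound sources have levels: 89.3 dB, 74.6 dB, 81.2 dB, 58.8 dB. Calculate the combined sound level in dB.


Formula: L_total = 10 * log10( sum(10^(Li/10)) )
  Source 1: 10^(89.3/10) = 851138038.2024
  Source 2: 10^(74.6/10) = 28840315.0313
  Source 3: 10^(81.2/10) = 131825673.8556
  Source 4: 10^(58.8/10) = 758577.575
Sum of linear values = 1012562604.6643
L_total = 10 * log10(1012562604.6643) = 90.05

90.05 dB


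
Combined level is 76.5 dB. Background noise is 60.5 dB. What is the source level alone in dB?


Given values:
  L_total = 76.5 dB, L_bg = 60.5 dB
Formula: L_source = 10 * log10(10^(L_total/10) - 10^(L_bg/10))
Convert to linear:
  10^(76.5/10) = 44668359.2151
  10^(60.5/10) = 1122018.4543
Difference: 44668359.2151 - 1122018.4543 = 43546340.7608
L_source = 10 * log10(43546340.7608) = 76.39

76.39 dB


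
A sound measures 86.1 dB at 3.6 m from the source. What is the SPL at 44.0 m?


Given values:
  SPL1 = 86.1 dB, r1 = 3.6 m, r2 = 44.0 m
Formula: SPL2 = SPL1 - 20 * log10(r2 / r1)
Compute ratio: r2 / r1 = 44.0 / 3.6 = 12.2222
Compute log10: log10(12.2222) = 1.087149
Compute drop: 20 * 1.087149 = 21.743
SPL2 = 86.1 - 21.743 = 64.36

64.36 dB


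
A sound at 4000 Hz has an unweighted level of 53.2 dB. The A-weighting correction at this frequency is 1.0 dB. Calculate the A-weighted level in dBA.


Given values:
  SPL = 53.2 dB
  A-weighting at 4000 Hz = 1.0 dB
Formula: L_A = SPL + A_weight
L_A = 53.2 + (1.0)
L_A = 54.2

54.2 dBA


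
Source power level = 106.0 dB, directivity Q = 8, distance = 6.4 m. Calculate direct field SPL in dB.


Given values:
  Lw = 106.0 dB, Q = 8, r = 6.4 m
Formula: SPL = Lw + 10 * log10(Q / (4 * pi * r^2))
Compute 4 * pi * r^2 = 4 * pi * 6.4^2 = 514.7185
Compute Q / denom = 8 / 514.7185 = 0.01554248
Compute 10 * log10(0.01554248) = -18.0848
SPL = 106.0 + (-18.0848) = 87.92

87.92 dB


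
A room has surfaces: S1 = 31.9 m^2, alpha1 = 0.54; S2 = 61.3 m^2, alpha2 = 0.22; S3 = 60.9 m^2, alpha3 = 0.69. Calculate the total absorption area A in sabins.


Given surfaces:
  Surface 1: 31.9 * 0.54 = 17.226
  Surface 2: 61.3 * 0.22 = 13.486
  Surface 3: 60.9 * 0.69 = 42.021
Formula: A = sum(Si * alpha_i)
A = 17.226 + 13.486 + 42.021
A = 72.73

72.73 sabins


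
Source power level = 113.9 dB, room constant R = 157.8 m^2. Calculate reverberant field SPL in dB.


Given values:
  Lw = 113.9 dB, R = 157.8 m^2
Formula: SPL = Lw + 10 * log10(4 / R)
Compute 4 / R = 4 / 157.8 = 0.025349
Compute 10 * log10(0.025349) = -15.9604
SPL = 113.9 + (-15.9604) = 97.94

97.94 dB


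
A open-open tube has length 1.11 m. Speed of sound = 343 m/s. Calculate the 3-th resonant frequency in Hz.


Given values:
  Tube type: open-open, L = 1.11 m, c = 343 m/s, n = 3
Formula: f_n = n * c / (2 * L)
Compute 2 * L = 2 * 1.11 = 2.22
f = 3 * 343 / 2.22
f = 463.51

463.51 Hz


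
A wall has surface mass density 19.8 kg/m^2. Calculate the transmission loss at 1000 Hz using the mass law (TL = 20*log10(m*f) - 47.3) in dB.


Given values:
  m = 19.8 kg/m^2, f = 1000 Hz
Formula: TL = 20 * log10(m * f) - 47.3
Compute m * f = 19.8 * 1000 = 19800.0
Compute log10(19800.0) = 4.296665
Compute 20 * 4.296665 = 85.9333
TL = 85.9333 - 47.3 = 38.63

38.63 dB


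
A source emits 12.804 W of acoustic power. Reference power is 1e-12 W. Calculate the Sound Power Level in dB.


Given values:
  W = 12.804 W
  W_ref = 1e-12 W
Formula: SWL = 10 * log10(W / W_ref)
Compute ratio: W / W_ref = 12804000000000
Compute log10: log10(12804000000000) = 13.107346
Multiply: SWL = 10 * 13.107346 = 131.07

131.07 dB


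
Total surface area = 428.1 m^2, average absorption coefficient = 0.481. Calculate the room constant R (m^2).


Given values:
  S = 428.1 m^2, alpha = 0.481
Formula: R = S * alpha / (1 - alpha)
Numerator: 428.1 * 0.481 = 205.9161
Denominator: 1 - 0.481 = 0.519
R = 205.9161 / 0.519 = 396.76

396.76 m^2


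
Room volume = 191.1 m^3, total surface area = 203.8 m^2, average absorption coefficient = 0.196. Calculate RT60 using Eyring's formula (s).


Given values:
  V = 191.1 m^3, S = 203.8 m^2, alpha = 0.196
Formula: RT60 = 0.161 * V / (-S * ln(1 - alpha))
Compute ln(1 - 0.196) = ln(0.804) = -0.218156
Denominator: -203.8 * -0.218156 = 44.4602
Numerator: 0.161 * 191.1 = 30.7671
RT60 = 30.7671 / 44.4602 = 0.692

0.692 s


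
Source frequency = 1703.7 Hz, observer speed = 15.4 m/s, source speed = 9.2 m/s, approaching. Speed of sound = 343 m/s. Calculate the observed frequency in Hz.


Given values:
  f_s = 1703.7 Hz, v_o = 15.4 m/s, v_s = 9.2 m/s
  Direction: approaching
Formula: f_o = f_s * (c + v_o) / (c - v_s)
Numerator: c + v_o = 343 + 15.4 = 358.4
Denominator: c - v_s = 343 - 9.2 = 333.8
f_o = 1703.7 * 358.4 / 333.8 = 1829.26

1829.26 Hz


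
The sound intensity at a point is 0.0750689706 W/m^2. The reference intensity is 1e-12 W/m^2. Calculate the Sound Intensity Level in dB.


Given values:
  I = 0.0750689706 W/m^2
  I_ref = 1e-12 W/m^2
Formula: SIL = 10 * log10(I / I_ref)
Compute ratio: I / I_ref = 75068970600
Compute log10: log10(75068970600) = 10.87546
Multiply: SIL = 10 * 10.87546 = 108.75

108.75 dB


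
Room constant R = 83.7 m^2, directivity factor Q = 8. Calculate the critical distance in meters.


Given values:
  R = 83.7 m^2, Q = 8
Formula: d_c = 0.141 * sqrt(Q * R)
Compute Q * R = 8 * 83.7 = 669.6
Compute sqrt(669.6) = 25.8766
d_c = 0.141 * 25.8766 = 3.649

3.649 m


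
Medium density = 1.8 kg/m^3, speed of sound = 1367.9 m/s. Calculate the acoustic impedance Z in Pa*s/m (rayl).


Given values:
  rho = 1.8 kg/m^3
  c = 1367.9 m/s
Formula: Z = rho * c
Z = 1.8 * 1367.9
Z = 2462.22

2462.22 rayl


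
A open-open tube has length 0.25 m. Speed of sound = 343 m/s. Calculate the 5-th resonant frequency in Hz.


Given values:
  Tube type: open-open, L = 0.25 m, c = 343 m/s, n = 5
Formula: f_n = n * c / (2 * L)
Compute 2 * L = 2 * 0.25 = 0.5
f = 5 * 343 / 0.5
f = 3430.0

3430.0 Hz


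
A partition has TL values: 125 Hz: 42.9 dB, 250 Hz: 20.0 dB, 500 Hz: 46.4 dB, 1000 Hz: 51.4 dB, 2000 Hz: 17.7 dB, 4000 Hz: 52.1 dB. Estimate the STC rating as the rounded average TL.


Given TL values at each frequency:
  125 Hz: 42.9 dB
  250 Hz: 20.0 dB
  500 Hz: 46.4 dB
  1000 Hz: 51.4 dB
  2000 Hz: 17.7 dB
  4000 Hz: 52.1 dB
Formula: STC ~ round(average of TL values)
Sum = 42.9 + 20.0 + 46.4 + 51.4 + 17.7 + 52.1 = 230.5
Average = 230.5 / 6 = 38.42
Rounded: 38

38


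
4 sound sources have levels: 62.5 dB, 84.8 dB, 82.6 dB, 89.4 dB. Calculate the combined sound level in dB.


Formula: L_total = 10 * log10( sum(10^(Li/10)) )
  Source 1: 10^(62.5/10) = 1778279.41
  Source 2: 10^(84.8/10) = 301995172.0402
  Source 3: 10^(82.6/10) = 181970085.861
  Source 4: 10^(89.4/10) = 870963589.9561
Sum of linear values = 1356707127.2673
L_total = 10 * log10(1356707127.2673) = 91.32

91.32 dB


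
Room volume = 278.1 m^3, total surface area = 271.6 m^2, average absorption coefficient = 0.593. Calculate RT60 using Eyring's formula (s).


Given values:
  V = 278.1 m^3, S = 271.6 m^2, alpha = 0.593
Formula: RT60 = 0.161 * V / (-S * ln(1 - alpha))
Compute ln(1 - 0.593) = ln(0.407) = -0.898942
Denominator: -271.6 * -0.898942 = 244.1526
Numerator: 0.161 * 278.1 = 44.7741
RT60 = 44.7741 / 244.1526 = 0.183

0.183 s


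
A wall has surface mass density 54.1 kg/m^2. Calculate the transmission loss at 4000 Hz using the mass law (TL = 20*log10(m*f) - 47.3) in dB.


Given values:
  m = 54.1 kg/m^2, f = 4000 Hz
Formula: TL = 20 * log10(m * f) - 47.3
Compute m * f = 54.1 * 4000 = 216400.0
Compute log10(216400.0) = 5.335257
Compute 20 * 5.335257 = 106.7051
TL = 106.7051 - 47.3 = 59.41

59.41 dB


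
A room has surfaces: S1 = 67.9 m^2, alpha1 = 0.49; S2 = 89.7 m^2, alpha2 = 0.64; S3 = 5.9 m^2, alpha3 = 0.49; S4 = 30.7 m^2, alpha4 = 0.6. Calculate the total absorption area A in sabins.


Given surfaces:
  Surface 1: 67.9 * 0.49 = 33.271
  Surface 2: 89.7 * 0.64 = 57.408
  Surface 3: 5.9 * 0.49 = 2.891
  Surface 4: 30.7 * 0.6 = 18.42
Formula: A = sum(Si * alpha_i)
A = 33.271 + 57.408 + 2.891 + 18.42
A = 111.99

111.99 sabins


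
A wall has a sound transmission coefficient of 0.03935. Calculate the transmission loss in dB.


Given values:
  tau = 0.03935
Formula: TL = 10 * log10(1 / tau)
Compute 1 / tau = 1 / 0.03935 = 25.413
Compute log10(25.413) = 1.405056
TL = 10 * 1.405056 = 14.05

14.05 dB


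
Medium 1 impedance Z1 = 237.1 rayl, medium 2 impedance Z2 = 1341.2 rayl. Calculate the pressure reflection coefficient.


Given values:
  Z1 = 237.1 rayl, Z2 = 1341.2 rayl
Formula: R = (Z2 - Z1) / (Z2 + Z1)
Numerator: Z2 - Z1 = 1341.2 - 237.1 = 1104.1
Denominator: Z2 + Z1 = 1341.2 + 237.1 = 1578.3
R = 1104.1 / 1578.3 = 0.6996

0.6996


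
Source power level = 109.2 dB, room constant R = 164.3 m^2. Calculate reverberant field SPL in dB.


Given values:
  Lw = 109.2 dB, R = 164.3 m^2
Formula: SPL = Lw + 10 * log10(4 / R)
Compute 4 / R = 4 / 164.3 = 0.024346
Compute 10 * log10(0.024346) = -16.1357
SPL = 109.2 + (-16.1357) = 93.06

93.06 dB


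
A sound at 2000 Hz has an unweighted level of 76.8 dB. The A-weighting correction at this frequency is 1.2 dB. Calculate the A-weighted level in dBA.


Given values:
  SPL = 76.8 dB
  A-weighting at 2000 Hz = 1.2 dB
Formula: L_A = SPL + A_weight
L_A = 76.8 + (1.2)
L_A = 78.0

78.0 dBA


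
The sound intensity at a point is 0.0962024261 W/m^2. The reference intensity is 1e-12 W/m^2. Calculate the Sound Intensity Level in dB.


Given values:
  I = 0.0962024261 W/m^2
  I_ref = 1e-12 W/m^2
Formula: SIL = 10 * log10(I / I_ref)
Compute ratio: I / I_ref = 96202426100
Compute log10: log10(96202426100) = 10.983186
Multiply: SIL = 10 * 10.983186 = 109.83

109.83 dB


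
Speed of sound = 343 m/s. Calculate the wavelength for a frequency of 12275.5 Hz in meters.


Given values:
  c = 343 m/s, f = 12275.5 Hz
Formula: lambda = c / f
lambda = 343 / 12275.5
lambda = 0.0279

0.0279 m


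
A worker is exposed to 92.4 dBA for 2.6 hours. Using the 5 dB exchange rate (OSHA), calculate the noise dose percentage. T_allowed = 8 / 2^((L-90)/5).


Given values:
  L = 92.4 dBA, T = 2.6 hours
Formula: T_allowed = 8 / 2^((L - 90) / 5)
Compute exponent: (92.4 - 90) / 5 = 0.48
Compute 2^(0.48) = 1.394744
T_allowed = 8 / 1.394744 = 5.73582 hours
Dose = (T / T_allowed) * 100
Dose = (2.6 / 5.73582) * 100 = 45.33

45.33 %


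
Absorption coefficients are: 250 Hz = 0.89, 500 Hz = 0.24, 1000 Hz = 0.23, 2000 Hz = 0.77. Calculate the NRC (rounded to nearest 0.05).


Given values:
  a_250 = 0.89, a_500 = 0.24
  a_1000 = 0.23, a_2000 = 0.77
Formula: NRC = (a250 + a500 + a1000 + a2000) / 4
Sum = 0.89 + 0.24 + 0.23 + 0.77 = 2.13
NRC = 2.13 / 4 = 0.5325
Rounded to nearest 0.05: 0.55

0.55


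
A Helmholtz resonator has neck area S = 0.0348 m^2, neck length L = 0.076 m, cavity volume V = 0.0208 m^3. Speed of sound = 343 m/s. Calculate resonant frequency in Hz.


Given values:
  S = 0.0348 m^2, L = 0.076 m, V = 0.0208 m^3, c = 343 m/s
Formula: f = (c / (2*pi)) * sqrt(S / (V * L))
Compute V * L = 0.0208 * 0.076 = 0.0015808
Compute S / (V * L) = 0.0348 / 0.0015808 = 22.0142
Compute sqrt(22.0142) = 4.691929
Compute c / (2*pi) = 343 / 6.283185 = 54.590148
f = 54.590148 * 4.691929 = 256.13

256.13 Hz


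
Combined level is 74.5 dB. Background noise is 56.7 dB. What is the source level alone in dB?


Given values:
  L_total = 74.5 dB, L_bg = 56.7 dB
Formula: L_source = 10 * log10(10^(L_total/10) - 10^(L_bg/10))
Convert to linear:
  10^(74.5/10) = 28183829.3126
  10^(56.7/10) = 467735.1413
Difference: 28183829.3126 - 467735.1413 = 27716094.1713
L_source = 10 * log10(27716094.1713) = 74.43

74.43 dB


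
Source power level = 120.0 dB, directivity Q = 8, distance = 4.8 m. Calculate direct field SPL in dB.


Given values:
  Lw = 120.0 dB, Q = 8, r = 4.8 m
Formula: SPL = Lw + 10 * log10(Q / (4 * pi * r^2))
Compute 4 * pi * r^2 = 4 * pi * 4.8^2 = 289.5292
Compute Q / denom = 8 / 289.5292 = 0.02763106
Compute 10 * log10(0.02763106) = -15.586
SPL = 120.0 + (-15.586) = 104.41

104.41 dB


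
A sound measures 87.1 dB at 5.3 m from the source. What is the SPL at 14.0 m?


Given values:
  SPL1 = 87.1 dB, r1 = 5.3 m, r2 = 14.0 m
Formula: SPL2 = SPL1 - 20 * log10(r2 / r1)
Compute ratio: r2 / r1 = 14.0 / 5.3 = 2.6415
Compute log10: log10(2.6415) = 0.421851
Compute drop: 20 * 0.421851 = 8.437
SPL2 = 87.1 - 8.437 = 78.66

78.66 dB


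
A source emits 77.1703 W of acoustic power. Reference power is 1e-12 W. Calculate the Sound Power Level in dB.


Given values:
  W = 77.1703 W
  W_ref = 1e-12 W
Formula: SWL = 10 * log10(W / W_ref)
Compute ratio: W / W_ref = 77170300000000
Compute log10: log10(77170300000000) = 13.88745
Multiply: SWL = 10 * 13.88745 = 138.87

138.87 dB


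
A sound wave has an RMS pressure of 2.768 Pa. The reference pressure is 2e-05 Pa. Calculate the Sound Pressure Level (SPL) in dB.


Given values:
  p = 2.768 Pa
  p_ref = 2e-05 Pa
Formula: SPL = 20 * log10(p / p_ref)
Compute ratio: p / p_ref = 2.768 / 2e-05 = 138400
Compute log10: log10(138400) = 5.141136
Multiply: SPL = 20 * 5.141136 = 102.82

102.82 dB


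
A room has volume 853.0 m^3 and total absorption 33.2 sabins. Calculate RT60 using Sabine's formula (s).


Given values:
  V = 853.0 m^3
  A = 33.2 sabins
Formula: RT60 = 0.161 * V / A
Numerator: 0.161 * 853.0 = 137.333
RT60 = 137.333 / 33.2 = 4.137

4.137 s


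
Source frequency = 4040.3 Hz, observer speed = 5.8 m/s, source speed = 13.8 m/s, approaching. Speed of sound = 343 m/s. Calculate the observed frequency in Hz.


Given values:
  f_s = 4040.3 Hz, v_o = 5.8 m/s, v_s = 13.8 m/s
  Direction: approaching
Formula: f_o = f_s * (c + v_o) / (c - v_s)
Numerator: c + v_o = 343 + 5.8 = 348.8
Denominator: c - v_s = 343 - 13.8 = 329.2
f_o = 4040.3 * 348.8 / 329.2 = 4280.85

4280.85 Hz


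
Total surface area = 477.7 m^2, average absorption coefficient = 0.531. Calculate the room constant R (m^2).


Given values:
  S = 477.7 m^2, alpha = 0.531
Formula: R = S * alpha / (1 - alpha)
Numerator: 477.7 * 0.531 = 253.6587
Denominator: 1 - 0.531 = 0.469
R = 253.6587 / 0.469 = 540.85

540.85 m^2


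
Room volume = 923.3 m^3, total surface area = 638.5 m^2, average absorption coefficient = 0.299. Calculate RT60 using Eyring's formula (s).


Given values:
  V = 923.3 m^3, S = 638.5 m^2, alpha = 0.299
Formula: RT60 = 0.161 * V / (-S * ln(1 - alpha))
Compute ln(1 - 0.299) = ln(0.701) = -0.355247
Denominator: -638.5 * -0.355247 = 226.8252
Numerator: 0.161 * 923.3 = 148.6513
RT60 = 148.6513 / 226.8252 = 0.655

0.655 s


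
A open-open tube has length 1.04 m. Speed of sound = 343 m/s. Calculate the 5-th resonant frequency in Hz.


Given values:
  Tube type: open-open, L = 1.04 m, c = 343 m/s, n = 5
Formula: f_n = n * c / (2 * L)
Compute 2 * L = 2 * 1.04 = 2.08
f = 5 * 343 / 2.08
f = 824.52

824.52 Hz


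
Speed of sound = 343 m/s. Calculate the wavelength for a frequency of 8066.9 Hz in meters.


Given values:
  c = 343 m/s, f = 8066.9 Hz
Formula: lambda = c / f
lambda = 343 / 8066.9
lambda = 0.0425

0.0425 m


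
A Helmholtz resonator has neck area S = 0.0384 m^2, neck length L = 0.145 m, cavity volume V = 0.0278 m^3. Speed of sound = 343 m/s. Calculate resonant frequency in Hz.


Given values:
  S = 0.0384 m^2, L = 0.145 m, V = 0.0278 m^3, c = 343 m/s
Formula: f = (c / (2*pi)) * sqrt(S / (V * L))
Compute V * L = 0.0278 * 0.145 = 0.004031
Compute S / (V * L) = 0.0384 / 0.004031 = 9.5262
Compute sqrt(9.5262) = 3.086454
Compute c / (2*pi) = 343 / 6.283185 = 54.590148
f = 54.590148 * 3.086454 = 168.49

168.49 Hz


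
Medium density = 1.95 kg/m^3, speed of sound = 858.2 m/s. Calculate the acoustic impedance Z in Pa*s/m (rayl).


Given values:
  rho = 1.95 kg/m^3
  c = 858.2 m/s
Formula: Z = rho * c
Z = 1.95 * 858.2
Z = 1673.49

1673.49 rayl


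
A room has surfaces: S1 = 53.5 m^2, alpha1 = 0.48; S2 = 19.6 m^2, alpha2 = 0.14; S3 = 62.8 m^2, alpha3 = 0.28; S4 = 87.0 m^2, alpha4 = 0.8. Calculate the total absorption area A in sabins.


Given surfaces:
  Surface 1: 53.5 * 0.48 = 25.68
  Surface 2: 19.6 * 0.14 = 2.744
  Surface 3: 62.8 * 0.28 = 17.584
  Surface 4: 87.0 * 0.8 = 69.6
Formula: A = sum(Si * alpha_i)
A = 25.68 + 2.744 + 17.584 + 69.6
A = 115.61

115.61 sabins


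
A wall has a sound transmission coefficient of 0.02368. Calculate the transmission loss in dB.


Given values:
  tau = 0.02368
Formula: TL = 10 * log10(1 / tau)
Compute 1 / tau = 1 / 0.02368 = 42.2297
Compute log10(42.2297) = 1.625618
TL = 10 * 1.625618 = 16.26

16.26 dB


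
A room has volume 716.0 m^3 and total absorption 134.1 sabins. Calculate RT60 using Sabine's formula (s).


Given values:
  V = 716.0 m^3
  A = 134.1 sabins
Formula: RT60 = 0.161 * V / A
Numerator: 0.161 * 716.0 = 115.276
RT60 = 115.276 / 134.1 = 0.86

0.86 s


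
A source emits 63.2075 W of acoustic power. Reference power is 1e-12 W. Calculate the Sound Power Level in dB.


Given values:
  W = 63.2075 W
  W_ref = 1e-12 W
Formula: SWL = 10 * log10(W / W_ref)
Compute ratio: W / W_ref = 63207500000000
Compute log10: log10(63207500000000) = 13.800769
Multiply: SWL = 10 * 13.800769 = 138.01

138.01 dB


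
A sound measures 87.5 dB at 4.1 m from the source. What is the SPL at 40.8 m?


Given values:
  SPL1 = 87.5 dB, r1 = 4.1 m, r2 = 40.8 m
Formula: SPL2 = SPL1 - 20 * log10(r2 / r1)
Compute ratio: r2 / r1 = 40.8 / 4.1 = 9.9512
Compute log10: log10(9.9512) = 0.997875
Compute drop: 20 * 0.997875 = 19.9575
SPL2 = 87.5 - 19.9575 = 67.54

67.54 dB


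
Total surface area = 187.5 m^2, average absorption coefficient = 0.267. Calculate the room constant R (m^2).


Given values:
  S = 187.5 m^2, alpha = 0.267
Formula: R = S * alpha / (1 - alpha)
Numerator: 187.5 * 0.267 = 50.0625
Denominator: 1 - 0.267 = 0.733
R = 50.0625 / 0.733 = 68.3

68.3 m^2


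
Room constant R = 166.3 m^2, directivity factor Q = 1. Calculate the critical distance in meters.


Given values:
  R = 166.3 m^2, Q = 1
Formula: d_c = 0.141 * sqrt(Q * R)
Compute Q * R = 1 * 166.3 = 166.3
Compute sqrt(166.3) = 12.8957
d_c = 0.141 * 12.8957 = 1.818

1.818 m


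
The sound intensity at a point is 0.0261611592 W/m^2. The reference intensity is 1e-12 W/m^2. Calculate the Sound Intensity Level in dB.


Given values:
  I = 0.0261611592 W/m^2
  I_ref = 1e-12 W/m^2
Formula: SIL = 10 * log10(I / I_ref)
Compute ratio: I / I_ref = 26161159200
Compute log10: log10(26161159200) = 10.417657
Multiply: SIL = 10 * 10.417657 = 104.18

104.18 dB


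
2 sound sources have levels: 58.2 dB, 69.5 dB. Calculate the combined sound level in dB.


Formula: L_total = 10 * log10( sum(10^(Li/10)) )
  Source 1: 10^(58.2/10) = 660693.448
  Source 2: 10^(69.5/10) = 8912509.3813
Sum of linear values = 9573202.8293
L_total = 10 * log10(9573202.8293) = 69.81

69.81 dB


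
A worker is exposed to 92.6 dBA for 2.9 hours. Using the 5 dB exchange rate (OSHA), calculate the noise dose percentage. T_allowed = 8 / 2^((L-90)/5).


Given values:
  L = 92.6 dBA, T = 2.9 hours
Formula: T_allowed = 8 / 2^((L - 90) / 5)
Compute exponent: (92.6 - 90) / 5 = 0.52
Compute 2^(0.52) = 1.433955
T_allowed = 8 / 1.433955 = 5.578976 hours
Dose = (T / T_allowed) * 100
Dose = (2.9 / 5.578976) * 100 = 51.98

51.98 %


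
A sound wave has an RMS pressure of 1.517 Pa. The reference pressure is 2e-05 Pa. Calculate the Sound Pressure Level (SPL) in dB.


Given values:
  p = 1.517 Pa
  p_ref = 2e-05 Pa
Formula: SPL = 20 * log10(p / p_ref)
Compute ratio: p / p_ref = 1.517 / 2e-05 = 75850
Compute log10: log10(75850) = 4.879956
Multiply: SPL = 20 * 4.879956 = 97.6

97.6 dB


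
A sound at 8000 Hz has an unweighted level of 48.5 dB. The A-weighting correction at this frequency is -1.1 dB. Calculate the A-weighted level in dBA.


Given values:
  SPL = 48.5 dB
  A-weighting at 8000 Hz = -1.1 dB
Formula: L_A = SPL + A_weight
L_A = 48.5 + (-1.1)
L_A = 47.4

47.4 dBA


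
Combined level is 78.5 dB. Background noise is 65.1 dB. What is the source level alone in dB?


Given values:
  L_total = 78.5 dB, L_bg = 65.1 dB
Formula: L_source = 10 * log10(10^(L_total/10) - 10^(L_bg/10))
Convert to linear:
  10^(78.5/10) = 70794578.4384
  10^(65.1/10) = 3235936.5693
Difference: 70794578.4384 - 3235936.5693 = 67558641.8691
L_source = 10 * log10(67558641.8691) = 78.3

78.3 dB


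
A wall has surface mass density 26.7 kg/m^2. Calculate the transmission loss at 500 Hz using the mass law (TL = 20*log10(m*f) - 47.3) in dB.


Given values:
  m = 26.7 kg/m^2, f = 500 Hz
Formula: TL = 20 * log10(m * f) - 47.3
Compute m * f = 26.7 * 500 = 13350.0
Compute log10(13350.0) = 4.125481
Compute 20 * 4.125481 = 82.5096
TL = 82.5096 - 47.3 = 35.21

35.21 dB


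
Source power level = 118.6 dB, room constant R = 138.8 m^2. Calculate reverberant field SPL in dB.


Given values:
  Lw = 118.6 dB, R = 138.8 m^2
Formula: SPL = Lw + 10 * log10(4 / R)
Compute 4 / R = 4 / 138.8 = 0.028818
Compute 10 * log10(0.028818) = -15.4034
SPL = 118.6 + (-15.4034) = 103.2

103.2 dB


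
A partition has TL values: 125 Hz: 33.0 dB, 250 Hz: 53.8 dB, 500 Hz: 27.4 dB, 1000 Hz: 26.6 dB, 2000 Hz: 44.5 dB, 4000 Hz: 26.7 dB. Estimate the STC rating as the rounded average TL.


Given TL values at each frequency:
  125 Hz: 33.0 dB
  250 Hz: 53.8 dB
  500 Hz: 27.4 dB
  1000 Hz: 26.6 dB
  2000 Hz: 44.5 dB
  4000 Hz: 26.7 dB
Formula: STC ~ round(average of TL values)
Sum = 33.0 + 53.8 + 27.4 + 26.6 + 44.5 + 26.7 = 212.0
Average = 212.0 / 6 = 35.33
Rounded: 35

35


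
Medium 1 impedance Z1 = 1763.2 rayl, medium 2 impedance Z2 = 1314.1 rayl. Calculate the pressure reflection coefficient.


Given values:
  Z1 = 1763.2 rayl, Z2 = 1314.1 rayl
Formula: R = (Z2 - Z1) / (Z2 + Z1)
Numerator: Z2 - Z1 = 1314.1 - 1763.2 = -449.1
Denominator: Z2 + Z1 = 1314.1 + 1763.2 = 3077.3
R = -449.1 / 3077.3 = -0.1459

-0.1459


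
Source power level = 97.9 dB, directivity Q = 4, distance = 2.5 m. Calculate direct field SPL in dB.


Given values:
  Lw = 97.9 dB, Q = 4, r = 2.5 m
Formula: SPL = Lw + 10 * log10(Q / (4 * pi * r^2))
Compute 4 * pi * r^2 = 4 * pi * 2.5^2 = 78.5398
Compute Q / denom = 4 / 78.5398 = 0.05092959
Compute 10 * log10(0.05092959) = -12.9303
SPL = 97.9 + (-12.9303) = 84.97

84.97 dB


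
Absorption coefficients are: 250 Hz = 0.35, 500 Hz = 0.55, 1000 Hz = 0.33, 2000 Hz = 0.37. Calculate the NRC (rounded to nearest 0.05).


Given values:
  a_250 = 0.35, a_500 = 0.55
  a_1000 = 0.33, a_2000 = 0.37
Formula: NRC = (a250 + a500 + a1000 + a2000) / 4
Sum = 0.35 + 0.55 + 0.33 + 0.37 = 1.6
NRC = 1.6 / 4 = 0.4
Rounded to nearest 0.05: 0.4

0.4


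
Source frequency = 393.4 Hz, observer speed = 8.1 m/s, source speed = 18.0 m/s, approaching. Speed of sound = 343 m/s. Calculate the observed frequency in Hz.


Given values:
  f_s = 393.4 Hz, v_o = 8.1 m/s, v_s = 18.0 m/s
  Direction: approaching
Formula: f_o = f_s * (c + v_o) / (c - v_s)
Numerator: c + v_o = 343 + 8.1 = 351.1
Denominator: c - v_s = 343 - 18.0 = 325.0
f_o = 393.4 * 351.1 / 325.0 = 424.99

424.99 Hz


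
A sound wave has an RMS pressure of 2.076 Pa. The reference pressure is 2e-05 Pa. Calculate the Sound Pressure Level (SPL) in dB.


Given values:
  p = 2.076 Pa
  p_ref = 2e-05 Pa
Formula: SPL = 20 * log10(p / p_ref)
Compute ratio: p / p_ref = 2.076 / 2e-05 = 103800
Compute log10: log10(103800) = 5.016197
Multiply: SPL = 20 * 5.016197 = 100.32

100.32 dB


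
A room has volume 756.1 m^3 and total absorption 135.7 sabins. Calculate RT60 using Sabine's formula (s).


Given values:
  V = 756.1 m^3
  A = 135.7 sabins
Formula: RT60 = 0.161 * V / A
Numerator: 0.161 * 756.1 = 121.7321
RT60 = 121.7321 / 135.7 = 0.897

0.897 s


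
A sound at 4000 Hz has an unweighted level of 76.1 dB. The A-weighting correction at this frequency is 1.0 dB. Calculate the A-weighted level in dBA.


Given values:
  SPL = 76.1 dB
  A-weighting at 4000 Hz = 1.0 dB
Formula: L_A = SPL + A_weight
L_A = 76.1 + (1.0)
L_A = 77.1

77.1 dBA


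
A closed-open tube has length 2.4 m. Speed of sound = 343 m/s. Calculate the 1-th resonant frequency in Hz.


Given values:
  Tube type: closed-open, L = 2.4 m, c = 343 m/s, n = 1
Formula: f_n = (2n - 1) * c / (4 * L)
Compute 2n - 1 = 2*1 - 1 = 1
Compute 4 * L = 4 * 2.4 = 9.6
f = 1 * 343 / 9.6
f = 35.73

35.73 Hz


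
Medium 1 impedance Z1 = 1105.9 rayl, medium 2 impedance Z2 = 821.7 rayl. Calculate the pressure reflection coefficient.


Given values:
  Z1 = 1105.9 rayl, Z2 = 821.7 rayl
Formula: R = (Z2 - Z1) / (Z2 + Z1)
Numerator: Z2 - Z1 = 821.7 - 1105.9 = -284.2
Denominator: Z2 + Z1 = 821.7 + 1105.9 = 1927.6
R = -284.2 / 1927.6 = -0.1474

-0.1474


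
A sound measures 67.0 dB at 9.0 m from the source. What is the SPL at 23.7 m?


Given values:
  SPL1 = 67.0 dB, r1 = 9.0 m, r2 = 23.7 m
Formula: SPL2 = SPL1 - 20 * log10(r2 / r1)
Compute ratio: r2 / r1 = 23.7 / 9.0 = 2.6333
Compute log10: log10(2.6333) = 0.4205
Compute drop: 20 * 0.4205 = 8.41
SPL2 = 67.0 - 8.41 = 58.59

58.59 dB


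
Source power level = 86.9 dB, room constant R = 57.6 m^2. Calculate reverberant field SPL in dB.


Given values:
  Lw = 86.9 dB, R = 57.6 m^2
Formula: SPL = Lw + 10 * log10(4 / R)
Compute 4 / R = 4 / 57.6 = 0.069444
Compute 10 * log10(0.069444) = -11.5837
SPL = 86.9 + (-11.5837) = 75.32

75.32 dB


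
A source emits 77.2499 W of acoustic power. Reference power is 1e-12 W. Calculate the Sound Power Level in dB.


Given values:
  W = 77.2499 W
  W_ref = 1e-12 W
Formula: SWL = 10 * log10(W / W_ref)
Compute ratio: W / W_ref = 77249900000000
Compute log10: log10(77249900000000) = 13.887898
Multiply: SWL = 10 * 13.887898 = 138.88

138.88 dB


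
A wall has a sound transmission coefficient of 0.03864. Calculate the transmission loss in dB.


Given values:
  tau = 0.03864
Formula: TL = 10 * log10(1 / tau)
Compute 1 / tau = 1 / 0.03864 = 25.8799
Compute log10(25.8799) = 1.412963
TL = 10 * 1.412963 = 14.13

14.13 dB


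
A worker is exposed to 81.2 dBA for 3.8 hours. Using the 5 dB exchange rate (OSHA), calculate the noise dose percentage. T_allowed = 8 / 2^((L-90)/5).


Given values:
  L = 81.2 dBA, T = 3.8 hours
Formula: T_allowed = 8 / 2^((L - 90) / 5)
Compute exponent: (81.2 - 90) / 5 = -1.76
Compute 2^(-1.76) = 0.295248
T_allowed = 8 / 0.295248 = 27.095865 hours
Dose = (T / T_allowed) * 100
Dose = (3.8 / 27.095865) * 100 = 14.02

14.02 %


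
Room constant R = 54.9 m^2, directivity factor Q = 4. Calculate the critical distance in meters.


Given values:
  R = 54.9 m^2, Q = 4
Formula: d_c = 0.141 * sqrt(Q * R)
Compute Q * R = 4 * 54.9 = 219.6
Compute sqrt(219.6) = 14.8189
d_c = 0.141 * 14.8189 = 2.089

2.089 m


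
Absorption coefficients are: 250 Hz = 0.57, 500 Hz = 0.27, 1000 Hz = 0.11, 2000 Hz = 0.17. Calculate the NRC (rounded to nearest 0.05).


Given values:
  a_250 = 0.57, a_500 = 0.27
  a_1000 = 0.11, a_2000 = 0.17
Formula: NRC = (a250 + a500 + a1000 + a2000) / 4
Sum = 0.57 + 0.27 + 0.11 + 0.17 = 1.12
NRC = 1.12 / 4 = 0.28
Rounded to nearest 0.05: 0.3

0.3


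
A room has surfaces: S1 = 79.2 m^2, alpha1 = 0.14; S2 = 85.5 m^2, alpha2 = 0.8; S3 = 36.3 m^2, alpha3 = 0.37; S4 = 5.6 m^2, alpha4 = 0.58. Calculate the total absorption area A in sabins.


Given surfaces:
  Surface 1: 79.2 * 0.14 = 11.088
  Surface 2: 85.5 * 0.8 = 68.4
  Surface 3: 36.3 * 0.37 = 13.431
  Surface 4: 5.6 * 0.58 = 3.248
Formula: A = sum(Si * alpha_i)
A = 11.088 + 68.4 + 13.431 + 3.248
A = 96.17

96.17 sabins


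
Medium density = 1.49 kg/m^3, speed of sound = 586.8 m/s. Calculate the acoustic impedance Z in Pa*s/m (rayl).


Given values:
  rho = 1.49 kg/m^3
  c = 586.8 m/s
Formula: Z = rho * c
Z = 1.49 * 586.8
Z = 874.33

874.33 rayl


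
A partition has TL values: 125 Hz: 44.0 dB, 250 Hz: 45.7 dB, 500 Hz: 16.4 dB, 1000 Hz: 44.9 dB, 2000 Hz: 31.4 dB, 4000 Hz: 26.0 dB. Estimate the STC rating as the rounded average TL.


Given TL values at each frequency:
  125 Hz: 44.0 dB
  250 Hz: 45.7 dB
  500 Hz: 16.4 dB
  1000 Hz: 44.9 dB
  2000 Hz: 31.4 dB
  4000 Hz: 26.0 dB
Formula: STC ~ round(average of TL values)
Sum = 44.0 + 45.7 + 16.4 + 44.9 + 31.4 + 26.0 = 208.4
Average = 208.4 / 6 = 34.73
Rounded: 35

35


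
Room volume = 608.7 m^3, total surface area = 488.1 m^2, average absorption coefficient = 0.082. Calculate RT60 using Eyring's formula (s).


Given values:
  V = 608.7 m^3, S = 488.1 m^2, alpha = 0.082
Formula: RT60 = 0.161 * V / (-S * ln(1 - alpha))
Compute ln(1 - 0.082) = ln(0.918) = -0.085558
Denominator: -488.1 * -0.085558 = 41.7609
Numerator: 0.161 * 608.7 = 98.0007
RT60 = 98.0007 / 41.7609 = 2.347

2.347 s


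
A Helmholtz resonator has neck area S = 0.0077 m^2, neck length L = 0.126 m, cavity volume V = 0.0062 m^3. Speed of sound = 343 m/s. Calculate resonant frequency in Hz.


Given values:
  S = 0.0077 m^2, L = 0.126 m, V = 0.0062 m^3, c = 343 m/s
Formula: f = (c / (2*pi)) * sqrt(S / (V * L))
Compute V * L = 0.0062 * 0.126 = 0.0007812
Compute S / (V * L) = 0.0077 / 0.0007812 = 9.8566
Compute sqrt(9.8566) = 3.139522
Compute c / (2*pi) = 343 / 6.283185 = 54.590148
f = 54.590148 * 3.139522 = 171.39

171.39 Hz


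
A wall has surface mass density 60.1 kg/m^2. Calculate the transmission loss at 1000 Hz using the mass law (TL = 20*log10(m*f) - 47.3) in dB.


Given values:
  m = 60.1 kg/m^2, f = 1000 Hz
Formula: TL = 20 * log10(m * f) - 47.3
Compute m * f = 60.1 * 1000 = 60100.0
Compute log10(60100.0) = 4.778874
Compute 20 * 4.778874 = 95.5775
TL = 95.5775 - 47.3 = 48.28

48.28 dB


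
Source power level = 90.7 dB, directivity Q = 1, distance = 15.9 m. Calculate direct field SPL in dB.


Given values:
  Lw = 90.7 dB, Q = 1, r = 15.9 m
Formula: SPL = Lw + 10 * log10(Q / (4 * pi * r^2))
Compute 4 * pi * r^2 = 4 * pi * 15.9^2 = 3176.9042
Compute Q / denom = 1 / 3176.9042 = 0.00031477
Compute 10 * log10(0.00031477) = -35.0201
SPL = 90.7 + (-35.0201) = 55.68

55.68 dB


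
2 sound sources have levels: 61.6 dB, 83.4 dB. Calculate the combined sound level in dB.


Formula: L_total = 10 * log10( sum(10^(Li/10)) )
  Source 1: 10^(61.6/10) = 1445439.7707
  Source 2: 10^(83.4/10) = 218776162.395
Sum of linear values = 220221602.1657
L_total = 10 * log10(220221602.1657) = 83.43

83.43 dB


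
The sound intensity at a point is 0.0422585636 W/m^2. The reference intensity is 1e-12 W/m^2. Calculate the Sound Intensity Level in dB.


Given values:
  I = 0.0422585636 W/m^2
  I_ref = 1e-12 W/m^2
Formula: SIL = 10 * log10(I / I_ref)
Compute ratio: I / I_ref = 42258563600
Compute log10: log10(42258563600) = 10.625915
Multiply: SIL = 10 * 10.625915 = 106.26

106.26 dB


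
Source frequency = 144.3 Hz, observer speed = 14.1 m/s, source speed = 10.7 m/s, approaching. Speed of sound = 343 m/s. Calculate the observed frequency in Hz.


Given values:
  f_s = 144.3 Hz, v_o = 14.1 m/s, v_s = 10.7 m/s
  Direction: approaching
Formula: f_o = f_s * (c + v_o) / (c - v_s)
Numerator: c + v_o = 343 + 14.1 = 357.1
Denominator: c - v_s = 343 - 10.7 = 332.3
f_o = 144.3 * 357.1 / 332.3 = 155.07

155.07 Hz


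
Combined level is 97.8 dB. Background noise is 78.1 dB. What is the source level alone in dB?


Given values:
  L_total = 97.8 dB, L_bg = 78.1 dB
Formula: L_source = 10 * log10(10^(L_total/10) - 10^(L_bg/10))
Convert to linear:
  10^(97.8/10) = 6025595860.7436
  10^(78.1/10) = 64565422.9035
Difference: 6025595860.7436 - 64565422.9035 = 5961030437.8401
L_source = 10 * log10(5961030437.8401) = 97.75

97.75 dB


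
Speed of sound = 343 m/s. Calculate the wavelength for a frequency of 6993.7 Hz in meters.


Given values:
  c = 343 m/s, f = 6993.7 Hz
Formula: lambda = c / f
lambda = 343 / 6993.7
lambda = 0.049

0.049 m


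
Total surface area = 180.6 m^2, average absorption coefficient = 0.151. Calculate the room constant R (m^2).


Given values:
  S = 180.6 m^2, alpha = 0.151
Formula: R = S * alpha / (1 - alpha)
Numerator: 180.6 * 0.151 = 27.2706
Denominator: 1 - 0.151 = 0.849
R = 27.2706 / 0.849 = 32.12

32.12 m^2
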